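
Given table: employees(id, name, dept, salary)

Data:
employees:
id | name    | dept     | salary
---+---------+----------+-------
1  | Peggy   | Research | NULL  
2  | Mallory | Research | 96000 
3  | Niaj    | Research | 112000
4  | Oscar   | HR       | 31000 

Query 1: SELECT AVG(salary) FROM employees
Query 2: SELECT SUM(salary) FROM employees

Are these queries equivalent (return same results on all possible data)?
No, not equivalent

Query 1 returns: [(79666.66666666667,)]
Query 2 returns: [(239000,)]

Reason: AVG vs SUM give different aggregate values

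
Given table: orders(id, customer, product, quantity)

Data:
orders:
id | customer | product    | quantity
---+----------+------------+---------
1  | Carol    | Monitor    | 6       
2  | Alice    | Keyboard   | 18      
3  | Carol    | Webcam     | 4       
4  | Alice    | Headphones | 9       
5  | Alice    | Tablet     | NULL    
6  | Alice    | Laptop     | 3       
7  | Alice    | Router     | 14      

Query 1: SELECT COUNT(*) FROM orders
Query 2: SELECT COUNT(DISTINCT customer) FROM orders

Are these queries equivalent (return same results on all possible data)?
No, not equivalent

Query 1 returns: [(7,)]
Query 2 returns: [(2,)]

Reason: COUNT(*) counts rows, COUNT(DISTINCT customer) counts unique customers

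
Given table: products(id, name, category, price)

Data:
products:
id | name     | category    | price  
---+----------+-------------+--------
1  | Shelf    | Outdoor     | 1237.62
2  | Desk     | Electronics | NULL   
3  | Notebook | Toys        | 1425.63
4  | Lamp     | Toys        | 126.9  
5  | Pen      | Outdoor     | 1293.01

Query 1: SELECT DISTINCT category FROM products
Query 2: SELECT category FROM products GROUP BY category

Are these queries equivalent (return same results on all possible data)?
Yes, equivalent

Both queries return: [('Electronics',), ('Outdoor',), ('Toys',)]

Reason: Both get unique categorys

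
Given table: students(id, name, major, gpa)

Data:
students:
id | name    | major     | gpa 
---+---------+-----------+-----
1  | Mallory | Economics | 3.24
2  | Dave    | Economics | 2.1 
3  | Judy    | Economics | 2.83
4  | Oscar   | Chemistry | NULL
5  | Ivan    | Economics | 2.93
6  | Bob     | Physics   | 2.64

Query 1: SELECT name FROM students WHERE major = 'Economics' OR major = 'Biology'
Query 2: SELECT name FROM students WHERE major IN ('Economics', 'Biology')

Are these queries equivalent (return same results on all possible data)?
Yes, equivalent

Both queries return: [('Dave',), ('Ivan',), ('Judy',), ('Mallory',)]

Reason: OR vs IN are equivalent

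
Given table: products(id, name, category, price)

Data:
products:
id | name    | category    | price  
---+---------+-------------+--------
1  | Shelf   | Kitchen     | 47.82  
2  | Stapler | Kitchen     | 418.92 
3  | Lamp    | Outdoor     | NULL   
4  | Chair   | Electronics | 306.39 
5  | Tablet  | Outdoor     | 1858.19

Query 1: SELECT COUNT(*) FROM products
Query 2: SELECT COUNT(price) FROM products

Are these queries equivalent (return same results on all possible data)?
No, not equivalent

Query 1 returns: [(5,)]
Query 2 returns: [(4,)]

Reason: COUNT(*) includes NULLs, COUNT(column) excludes them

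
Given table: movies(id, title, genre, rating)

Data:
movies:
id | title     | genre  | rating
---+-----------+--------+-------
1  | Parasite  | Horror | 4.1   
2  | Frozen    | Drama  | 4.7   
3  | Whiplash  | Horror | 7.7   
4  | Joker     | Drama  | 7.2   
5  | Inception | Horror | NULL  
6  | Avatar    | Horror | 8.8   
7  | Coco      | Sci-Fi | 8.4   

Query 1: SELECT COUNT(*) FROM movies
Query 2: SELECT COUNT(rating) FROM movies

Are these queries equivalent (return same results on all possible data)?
No, not equivalent

Query 1 returns: [(7,)]
Query 2 returns: [(6,)]

Reason: COUNT(*) includes NULLs, COUNT(column) excludes them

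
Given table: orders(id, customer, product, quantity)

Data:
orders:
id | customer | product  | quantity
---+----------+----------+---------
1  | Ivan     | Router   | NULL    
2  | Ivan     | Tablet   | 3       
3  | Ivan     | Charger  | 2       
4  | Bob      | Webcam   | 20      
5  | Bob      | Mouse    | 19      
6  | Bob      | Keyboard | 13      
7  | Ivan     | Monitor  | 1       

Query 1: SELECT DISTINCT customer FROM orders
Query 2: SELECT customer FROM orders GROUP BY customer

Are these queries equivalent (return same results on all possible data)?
Yes, equivalent

Both queries return: [('Bob',), ('Ivan',)]

Reason: Both get unique customers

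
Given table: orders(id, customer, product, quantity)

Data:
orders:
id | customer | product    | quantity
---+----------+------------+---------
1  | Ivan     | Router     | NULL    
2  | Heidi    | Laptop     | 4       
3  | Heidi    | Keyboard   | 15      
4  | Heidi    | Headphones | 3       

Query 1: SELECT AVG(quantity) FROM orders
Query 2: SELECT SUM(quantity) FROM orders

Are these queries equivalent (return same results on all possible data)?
No, not equivalent

Query 1 returns: [(7.333333333333333,)]
Query 2 returns: [(22,)]

Reason: AVG vs SUM give different aggregate values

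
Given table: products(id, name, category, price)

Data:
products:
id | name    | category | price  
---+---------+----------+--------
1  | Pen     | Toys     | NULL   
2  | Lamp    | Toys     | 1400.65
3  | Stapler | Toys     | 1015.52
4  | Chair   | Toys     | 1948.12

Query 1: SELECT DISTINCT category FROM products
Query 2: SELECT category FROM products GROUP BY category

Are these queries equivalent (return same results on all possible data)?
Yes, equivalent

Both queries return: [('Toys',)]

Reason: Both get unique categorys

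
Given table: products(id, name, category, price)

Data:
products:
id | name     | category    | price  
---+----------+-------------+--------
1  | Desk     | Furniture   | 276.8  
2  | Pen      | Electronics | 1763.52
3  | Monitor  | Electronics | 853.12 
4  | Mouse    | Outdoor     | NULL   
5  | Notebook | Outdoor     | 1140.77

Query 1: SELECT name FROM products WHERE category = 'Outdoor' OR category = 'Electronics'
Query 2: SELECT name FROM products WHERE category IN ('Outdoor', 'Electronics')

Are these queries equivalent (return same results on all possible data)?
Yes, equivalent

Both queries return: [('Monitor',), ('Mouse',), ('Notebook',), ('Pen',)]

Reason: OR vs IN are equivalent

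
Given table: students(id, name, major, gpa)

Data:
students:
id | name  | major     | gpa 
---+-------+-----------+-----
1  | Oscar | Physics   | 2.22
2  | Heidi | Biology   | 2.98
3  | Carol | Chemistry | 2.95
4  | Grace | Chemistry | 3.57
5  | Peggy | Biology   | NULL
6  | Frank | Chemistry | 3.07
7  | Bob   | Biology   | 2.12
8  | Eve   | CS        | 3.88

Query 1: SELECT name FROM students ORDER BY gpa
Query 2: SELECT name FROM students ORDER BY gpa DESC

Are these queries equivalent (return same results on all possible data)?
No, not equivalent

Query 1 returns: [('Peggy',), ('Bob',), ('Oscar',), ('Carol',), ('Heidi',), ('Frank',), ('Grace',), ('Eve',)]
Query 2 returns: [('Eve',), ('Grace',), ('Frank',), ('Heidi',), ('Carol',), ('Oscar',), ('Bob',), ('Peggy',)]

Reason: ASC vs DESC gives opposite ordering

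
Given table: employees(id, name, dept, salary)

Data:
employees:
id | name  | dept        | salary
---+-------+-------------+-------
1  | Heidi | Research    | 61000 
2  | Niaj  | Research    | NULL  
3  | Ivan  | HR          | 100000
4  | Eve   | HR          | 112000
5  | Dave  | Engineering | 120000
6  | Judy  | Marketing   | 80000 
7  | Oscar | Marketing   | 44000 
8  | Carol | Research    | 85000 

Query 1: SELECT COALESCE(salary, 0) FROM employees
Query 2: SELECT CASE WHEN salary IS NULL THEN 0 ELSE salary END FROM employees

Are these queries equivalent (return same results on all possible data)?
Yes, equivalent

Both queries return: [(0,), (44000,), (61000,), (80000,), (85000,), (100000,), (112000,), (120000,)]

Reason: COALESCE vs CASE for NULL handling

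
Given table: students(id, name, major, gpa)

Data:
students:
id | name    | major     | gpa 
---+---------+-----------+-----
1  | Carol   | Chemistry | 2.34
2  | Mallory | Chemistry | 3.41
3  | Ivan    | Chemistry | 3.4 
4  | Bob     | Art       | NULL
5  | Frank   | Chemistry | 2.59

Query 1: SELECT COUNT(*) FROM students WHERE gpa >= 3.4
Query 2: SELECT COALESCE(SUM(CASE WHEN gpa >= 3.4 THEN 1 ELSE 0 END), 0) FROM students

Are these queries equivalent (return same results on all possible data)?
Yes, equivalent

Both queries return: [(2,)]

Reason: COUNT with WHERE vs conditional SUM (COALESCE handles empty-table NULL)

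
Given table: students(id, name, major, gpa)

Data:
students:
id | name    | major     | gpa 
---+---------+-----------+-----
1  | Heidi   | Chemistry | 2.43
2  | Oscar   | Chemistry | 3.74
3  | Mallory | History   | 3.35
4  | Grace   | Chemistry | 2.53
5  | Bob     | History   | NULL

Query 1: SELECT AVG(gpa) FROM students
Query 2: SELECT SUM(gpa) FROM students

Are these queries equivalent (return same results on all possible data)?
No, not equivalent

Query 1 returns: [(3.0125,)]
Query 2 returns: [(12.05,)]

Reason: AVG vs SUM give different aggregate values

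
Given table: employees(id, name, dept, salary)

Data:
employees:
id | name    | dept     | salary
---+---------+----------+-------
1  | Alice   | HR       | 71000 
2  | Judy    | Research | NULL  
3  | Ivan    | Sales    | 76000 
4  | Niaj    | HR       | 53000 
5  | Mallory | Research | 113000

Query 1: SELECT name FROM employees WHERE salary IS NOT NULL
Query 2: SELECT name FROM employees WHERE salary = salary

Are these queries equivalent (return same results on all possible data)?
Yes, equivalent

Both queries return: [('Alice',), ('Ivan',), ('Mallory',), ('Niaj',)]

Reason: IS NOT NULL vs self-equality (both exclude NULLs)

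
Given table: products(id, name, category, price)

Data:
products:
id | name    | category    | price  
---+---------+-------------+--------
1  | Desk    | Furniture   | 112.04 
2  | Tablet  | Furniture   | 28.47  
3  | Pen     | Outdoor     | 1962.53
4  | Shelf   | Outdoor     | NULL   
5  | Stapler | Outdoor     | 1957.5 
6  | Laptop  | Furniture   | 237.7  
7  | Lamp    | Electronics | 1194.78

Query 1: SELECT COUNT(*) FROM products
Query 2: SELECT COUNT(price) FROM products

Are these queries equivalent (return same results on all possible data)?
No, not equivalent

Query 1 returns: [(7,)]
Query 2 returns: [(6,)]

Reason: COUNT(*) includes NULLs, COUNT(column) excludes them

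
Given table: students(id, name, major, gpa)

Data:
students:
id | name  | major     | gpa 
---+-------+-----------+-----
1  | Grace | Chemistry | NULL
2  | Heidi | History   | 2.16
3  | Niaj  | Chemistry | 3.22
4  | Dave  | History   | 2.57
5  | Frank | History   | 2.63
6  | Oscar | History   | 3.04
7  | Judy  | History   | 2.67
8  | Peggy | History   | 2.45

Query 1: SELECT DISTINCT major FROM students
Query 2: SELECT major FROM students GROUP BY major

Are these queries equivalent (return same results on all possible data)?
Yes, equivalent

Both queries return: [('Chemistry',), ('History',)]

Reason: Both get unique majors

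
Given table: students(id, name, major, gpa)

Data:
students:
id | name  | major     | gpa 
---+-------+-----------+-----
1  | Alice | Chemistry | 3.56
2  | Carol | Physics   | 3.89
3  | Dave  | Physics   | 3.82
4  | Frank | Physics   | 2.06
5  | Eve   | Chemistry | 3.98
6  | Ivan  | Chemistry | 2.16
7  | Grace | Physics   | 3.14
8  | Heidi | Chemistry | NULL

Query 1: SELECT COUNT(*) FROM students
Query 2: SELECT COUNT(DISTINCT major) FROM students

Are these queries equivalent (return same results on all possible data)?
No, not equivalent

Query 1 returns: [(8,)]
Query 2 returns: [(2,)]

Reason: COUNT(*) counts rows, COUNT(DISTINCT major) counts unique majors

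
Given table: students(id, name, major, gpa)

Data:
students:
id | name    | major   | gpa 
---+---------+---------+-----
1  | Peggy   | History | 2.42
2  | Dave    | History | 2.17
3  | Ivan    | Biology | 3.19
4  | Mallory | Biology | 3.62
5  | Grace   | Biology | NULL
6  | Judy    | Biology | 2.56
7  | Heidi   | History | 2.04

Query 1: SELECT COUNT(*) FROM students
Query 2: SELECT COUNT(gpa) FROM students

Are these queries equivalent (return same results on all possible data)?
No, not equivalent

Query 1 returns: [(7,)]
Query 2 returns: [(6,)]

Reason: COUNT(*) includes NULLs, COUNT(column) excludes them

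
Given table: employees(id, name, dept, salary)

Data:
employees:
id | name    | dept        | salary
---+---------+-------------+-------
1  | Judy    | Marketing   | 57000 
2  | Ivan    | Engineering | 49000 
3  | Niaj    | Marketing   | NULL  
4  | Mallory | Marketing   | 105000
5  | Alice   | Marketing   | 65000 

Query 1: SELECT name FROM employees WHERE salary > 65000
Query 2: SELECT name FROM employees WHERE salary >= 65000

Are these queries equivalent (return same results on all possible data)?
No, not equivalent

Query 1 returns: [('Mallory',)]
Query 2 returns: [('Mallory',), ('Alice',)]

Reason: > vs >= gives different results when salary = 65000 exists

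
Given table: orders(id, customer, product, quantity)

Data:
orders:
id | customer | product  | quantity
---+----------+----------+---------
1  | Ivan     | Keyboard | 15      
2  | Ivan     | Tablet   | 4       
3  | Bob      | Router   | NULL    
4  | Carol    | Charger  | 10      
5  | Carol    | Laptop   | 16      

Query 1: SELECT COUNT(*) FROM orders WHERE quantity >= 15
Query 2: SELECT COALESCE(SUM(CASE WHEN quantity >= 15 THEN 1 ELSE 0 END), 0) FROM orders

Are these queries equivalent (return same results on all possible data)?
Yes, equivalent

Both queries return: [(2,)]

Reason: COUNT with WHERE vs conditional SUM (COALESCE handles empty-table NULL)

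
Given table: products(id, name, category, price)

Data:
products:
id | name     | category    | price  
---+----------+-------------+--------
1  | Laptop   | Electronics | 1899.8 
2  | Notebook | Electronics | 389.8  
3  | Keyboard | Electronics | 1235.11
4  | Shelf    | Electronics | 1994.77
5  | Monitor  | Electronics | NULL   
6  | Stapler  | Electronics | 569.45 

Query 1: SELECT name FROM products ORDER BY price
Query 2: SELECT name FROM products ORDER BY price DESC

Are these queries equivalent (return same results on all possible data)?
No, not equivalent

Query 1 returns: [('Monitor',), ('Notebook',), ('Stapler',), ('Keyboard',), ('Laptop',), ('Shelf',)]
Query 2 returns: [('Shelf',), ('Laptop',), ('Keyboard',), ('Stapler',), ('Notebook',), ('Monitor',)]

Reason: ASC vs DESC gives opposite ordering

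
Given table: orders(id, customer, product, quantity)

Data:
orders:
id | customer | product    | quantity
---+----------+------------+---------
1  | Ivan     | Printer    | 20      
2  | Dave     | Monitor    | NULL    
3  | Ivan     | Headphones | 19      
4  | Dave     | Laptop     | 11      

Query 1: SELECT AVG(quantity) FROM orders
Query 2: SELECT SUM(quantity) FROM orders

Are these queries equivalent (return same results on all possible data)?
No, not equivalent

Query 1 returns: [(16.666666666666668,)]
Query 2 returns: [(50,)]

Reason: AVG vs SUM give different aggregate values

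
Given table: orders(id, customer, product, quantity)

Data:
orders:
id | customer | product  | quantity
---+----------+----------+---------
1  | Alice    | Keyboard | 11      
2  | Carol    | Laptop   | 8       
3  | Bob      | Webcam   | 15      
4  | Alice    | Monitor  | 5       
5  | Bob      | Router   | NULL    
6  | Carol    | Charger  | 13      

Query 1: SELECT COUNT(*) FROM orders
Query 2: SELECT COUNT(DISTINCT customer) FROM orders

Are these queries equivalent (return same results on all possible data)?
No, not equivalent

Query 1 returns: [(6,)]
Query 2 returns: [(3,)]

Reason: COUNT(*) counts rows, COUNT(DISTINCT customer) counts unique customers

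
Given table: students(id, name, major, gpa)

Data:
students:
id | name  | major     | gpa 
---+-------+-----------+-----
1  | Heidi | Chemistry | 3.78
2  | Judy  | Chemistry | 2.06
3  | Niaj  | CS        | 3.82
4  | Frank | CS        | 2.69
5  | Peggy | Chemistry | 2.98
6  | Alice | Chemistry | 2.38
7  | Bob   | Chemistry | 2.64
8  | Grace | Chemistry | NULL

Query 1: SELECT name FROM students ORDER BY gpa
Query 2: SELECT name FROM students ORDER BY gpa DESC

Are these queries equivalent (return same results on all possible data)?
No, not equivalent

Query 1 returns: [('Grace',), ('Judy',), ('Alice',), ('Bob',), ('Frank',), ('Peggy',), ('Heidi',), ('Niaj',)]
Query 2 returns: [('Niaj',), ('Heidi',), ('Peggy',), ('Frank',), ('Bob',), ('Alice',), ('Judy',), ('Grace',)]

Reason: ASC vs DESC gives opposite ordering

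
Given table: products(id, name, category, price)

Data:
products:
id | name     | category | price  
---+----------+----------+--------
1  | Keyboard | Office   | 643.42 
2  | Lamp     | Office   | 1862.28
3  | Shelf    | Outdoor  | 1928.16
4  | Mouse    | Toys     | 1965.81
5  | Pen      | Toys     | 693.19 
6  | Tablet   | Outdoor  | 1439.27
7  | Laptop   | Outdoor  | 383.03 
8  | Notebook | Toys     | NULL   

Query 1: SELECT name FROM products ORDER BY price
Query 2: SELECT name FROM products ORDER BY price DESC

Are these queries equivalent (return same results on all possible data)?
No, not equivalent

Query 1 returns: [('Notebook',), ('Laptop',), ('Keyboard',), ('Pen',), ('Tablet',), ('Lamp',), ('Shelf',), ('Mouse',)]
Query 2 returns: [('Mouse',), ('Shelf',), ('Lamp',), ('Tablet',), ('Pen',), ('Keyboard',), ('Laptop',), ('Notebook',)]

Reason: ASC vs DESC gives opposite ordering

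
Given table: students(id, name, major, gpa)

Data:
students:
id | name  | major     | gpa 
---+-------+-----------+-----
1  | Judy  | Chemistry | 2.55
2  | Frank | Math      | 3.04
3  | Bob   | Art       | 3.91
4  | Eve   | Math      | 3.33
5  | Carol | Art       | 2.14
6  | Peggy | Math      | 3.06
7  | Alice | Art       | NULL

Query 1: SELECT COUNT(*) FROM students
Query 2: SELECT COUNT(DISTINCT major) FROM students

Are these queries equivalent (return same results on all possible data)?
No, not equivalent

Query 1 returns: [(7,)]
Query 2 returns: [(3,)]

Reason: COUNT(*) counts rows, COUNT(DISTINCT major) counts unique majors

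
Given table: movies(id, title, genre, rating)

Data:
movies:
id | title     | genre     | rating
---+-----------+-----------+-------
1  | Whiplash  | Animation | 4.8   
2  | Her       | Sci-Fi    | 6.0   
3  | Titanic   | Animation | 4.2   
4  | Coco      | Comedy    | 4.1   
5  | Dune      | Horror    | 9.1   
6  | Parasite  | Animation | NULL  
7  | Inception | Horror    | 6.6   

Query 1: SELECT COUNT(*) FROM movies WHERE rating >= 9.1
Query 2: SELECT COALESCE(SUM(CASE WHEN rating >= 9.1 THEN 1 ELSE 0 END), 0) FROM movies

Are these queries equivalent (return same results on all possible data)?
Yes, equivalent

Both queries return: [(1,)]

Reason: COUNT with WHERE vs conditional SUM (COALESCE handles empty-table NULL)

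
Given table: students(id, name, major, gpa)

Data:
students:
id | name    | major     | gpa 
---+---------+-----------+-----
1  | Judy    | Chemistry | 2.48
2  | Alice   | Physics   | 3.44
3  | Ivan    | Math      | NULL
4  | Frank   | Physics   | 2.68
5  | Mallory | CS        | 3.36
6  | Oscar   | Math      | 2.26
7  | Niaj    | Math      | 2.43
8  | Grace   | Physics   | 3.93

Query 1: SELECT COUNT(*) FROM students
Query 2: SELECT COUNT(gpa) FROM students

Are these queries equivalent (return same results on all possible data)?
No, not equivalent

Query 1 returns: [(8,)]
Query 2 returns: [(7,)]

Reason: COUNT(*) includes NULLs, COUNT(column) excludes them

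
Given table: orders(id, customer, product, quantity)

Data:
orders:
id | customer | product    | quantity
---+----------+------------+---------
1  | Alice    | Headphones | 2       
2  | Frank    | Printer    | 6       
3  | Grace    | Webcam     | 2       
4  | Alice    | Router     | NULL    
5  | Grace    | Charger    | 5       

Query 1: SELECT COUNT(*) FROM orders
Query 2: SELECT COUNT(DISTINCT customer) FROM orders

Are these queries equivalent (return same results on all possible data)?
No, not equivalent

Query 1 returns: [(5,)]
Query 2 returns: [(3,)]

Reason: COUNT(*) counts rows, COUNT(DISTINCT customer) counts unique customers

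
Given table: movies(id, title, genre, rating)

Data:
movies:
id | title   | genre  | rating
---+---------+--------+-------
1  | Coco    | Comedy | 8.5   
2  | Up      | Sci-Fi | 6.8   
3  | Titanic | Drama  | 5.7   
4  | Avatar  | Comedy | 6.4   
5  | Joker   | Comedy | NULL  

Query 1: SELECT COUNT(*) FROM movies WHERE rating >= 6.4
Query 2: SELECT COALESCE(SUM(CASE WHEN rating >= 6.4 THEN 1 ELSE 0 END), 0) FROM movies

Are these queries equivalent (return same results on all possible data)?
Yes, equivalent

Both queries return: [(3,)]

Reason: COUNT with WHERE vs conditional SUM (COALESCE handles empty-table NULL)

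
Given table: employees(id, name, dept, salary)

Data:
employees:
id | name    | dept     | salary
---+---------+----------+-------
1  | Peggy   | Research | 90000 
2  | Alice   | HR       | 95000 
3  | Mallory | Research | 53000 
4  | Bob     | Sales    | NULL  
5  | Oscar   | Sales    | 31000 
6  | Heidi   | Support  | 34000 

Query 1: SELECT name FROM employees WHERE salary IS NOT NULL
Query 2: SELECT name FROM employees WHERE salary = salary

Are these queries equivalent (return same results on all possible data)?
Yes, equivalent

Both queries return: [('Alice',), ('Heidi',), ('Mallory',), ('Oscar',), ('Peggy',)]

Reason: IS NOT NULL vs self-equality (both exclude NULLs)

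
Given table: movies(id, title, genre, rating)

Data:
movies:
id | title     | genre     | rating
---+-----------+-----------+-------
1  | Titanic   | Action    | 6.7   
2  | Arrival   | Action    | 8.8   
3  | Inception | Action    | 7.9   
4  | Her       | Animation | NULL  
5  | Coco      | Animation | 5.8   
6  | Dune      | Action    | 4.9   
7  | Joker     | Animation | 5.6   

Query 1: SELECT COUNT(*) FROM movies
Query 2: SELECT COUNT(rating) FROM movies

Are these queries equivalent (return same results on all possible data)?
No, not equivalent

Query 1 returns: [(7,)]
Query 2 returns: [(6,)]

Reason: COUNT(*) includes NULLs, COUNT(column) excludes them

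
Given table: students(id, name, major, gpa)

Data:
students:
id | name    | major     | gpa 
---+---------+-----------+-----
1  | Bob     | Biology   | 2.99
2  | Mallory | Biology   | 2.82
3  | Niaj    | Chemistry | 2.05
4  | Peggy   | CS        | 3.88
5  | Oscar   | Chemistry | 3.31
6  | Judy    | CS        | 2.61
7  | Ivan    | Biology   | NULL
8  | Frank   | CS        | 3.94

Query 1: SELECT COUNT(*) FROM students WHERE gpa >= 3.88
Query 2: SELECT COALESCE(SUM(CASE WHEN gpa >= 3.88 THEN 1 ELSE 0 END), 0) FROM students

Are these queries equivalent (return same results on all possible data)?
Yes, equivalent

Both queries return: [(2,)]

Reason: COUNT with WHERE vs conditional SUM (COALESCE handles empty-table NULL)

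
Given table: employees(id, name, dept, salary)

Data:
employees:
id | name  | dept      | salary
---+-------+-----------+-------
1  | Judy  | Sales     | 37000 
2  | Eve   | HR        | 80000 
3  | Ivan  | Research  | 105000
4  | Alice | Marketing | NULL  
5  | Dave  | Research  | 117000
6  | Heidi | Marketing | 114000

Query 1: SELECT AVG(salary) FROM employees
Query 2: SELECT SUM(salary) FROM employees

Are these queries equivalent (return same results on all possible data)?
No, not equivalent

Query 1 returns: [(90600.0,)]
Query 2 returns: [(453000,)]

Reason: AVG vs SUM give different aggregate values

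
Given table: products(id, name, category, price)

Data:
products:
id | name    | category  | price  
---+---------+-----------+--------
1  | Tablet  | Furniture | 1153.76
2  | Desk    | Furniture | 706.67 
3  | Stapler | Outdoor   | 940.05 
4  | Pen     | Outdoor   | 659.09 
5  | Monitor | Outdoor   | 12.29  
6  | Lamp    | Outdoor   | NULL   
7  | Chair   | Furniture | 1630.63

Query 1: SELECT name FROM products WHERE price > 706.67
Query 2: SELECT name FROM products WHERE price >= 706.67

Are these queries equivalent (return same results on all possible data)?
No, not equivalent

Query 1 returns: [('Tablet',), ('Stapler',), ('Chair',)]
Query 2 returns: [('Tablet',), ('Desk',), ('Stapler',), ('Chair',)]

Reason: > vs >= gives different results when price = 706.67 exists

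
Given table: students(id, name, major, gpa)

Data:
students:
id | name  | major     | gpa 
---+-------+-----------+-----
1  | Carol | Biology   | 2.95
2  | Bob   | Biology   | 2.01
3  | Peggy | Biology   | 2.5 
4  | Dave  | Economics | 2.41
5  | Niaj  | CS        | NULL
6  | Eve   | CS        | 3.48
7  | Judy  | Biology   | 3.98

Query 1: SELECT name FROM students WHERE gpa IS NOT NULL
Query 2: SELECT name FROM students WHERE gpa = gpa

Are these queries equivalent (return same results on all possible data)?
Yes, equivalent

Both queries return: [('Bob',), ('Carol',), ('Dave',), ('Eve',), ('Judy',), ('Peggy',)]

Reason: IS NOT NULL vs self-equality (both exclude NULLs)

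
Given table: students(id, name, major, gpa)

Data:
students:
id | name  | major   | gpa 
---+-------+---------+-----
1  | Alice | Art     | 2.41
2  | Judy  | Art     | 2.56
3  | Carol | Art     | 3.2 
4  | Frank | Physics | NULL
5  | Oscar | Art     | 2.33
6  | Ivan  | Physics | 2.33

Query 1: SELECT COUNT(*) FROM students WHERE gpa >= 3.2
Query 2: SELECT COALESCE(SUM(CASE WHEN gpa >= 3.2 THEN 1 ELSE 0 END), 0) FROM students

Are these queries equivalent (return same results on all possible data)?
Yes, equivalent

Both queries return: [(1,)]

Reason: COUNT with WHERE vs conditional SUM (COALESCE handles empty-table NULL)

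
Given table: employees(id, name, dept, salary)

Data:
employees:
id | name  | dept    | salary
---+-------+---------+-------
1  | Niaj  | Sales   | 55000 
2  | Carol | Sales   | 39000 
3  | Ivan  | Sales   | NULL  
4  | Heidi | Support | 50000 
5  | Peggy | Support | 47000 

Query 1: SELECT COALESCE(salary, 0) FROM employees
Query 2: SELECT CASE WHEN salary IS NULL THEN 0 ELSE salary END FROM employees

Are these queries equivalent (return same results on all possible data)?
Yes, equivalent

Both queries return: [(0,), (39000,), (47000,), (50000,), (55000,)]

Reason: COALESCE vs CASE for NULL handling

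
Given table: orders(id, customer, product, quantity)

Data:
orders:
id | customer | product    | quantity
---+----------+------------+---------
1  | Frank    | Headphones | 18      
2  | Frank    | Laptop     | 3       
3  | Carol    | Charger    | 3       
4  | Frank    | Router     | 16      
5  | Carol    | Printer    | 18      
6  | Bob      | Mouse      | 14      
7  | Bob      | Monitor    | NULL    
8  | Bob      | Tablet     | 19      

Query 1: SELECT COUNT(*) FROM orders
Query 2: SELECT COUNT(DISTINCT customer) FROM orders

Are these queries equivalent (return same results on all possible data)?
No, not equivalent

Query 1 returns: [(8,)]
Query 2 returns: [(3,)]

Reason: COUNT(*) counts rows, COUNT(DISTINCT customer) counts unique customers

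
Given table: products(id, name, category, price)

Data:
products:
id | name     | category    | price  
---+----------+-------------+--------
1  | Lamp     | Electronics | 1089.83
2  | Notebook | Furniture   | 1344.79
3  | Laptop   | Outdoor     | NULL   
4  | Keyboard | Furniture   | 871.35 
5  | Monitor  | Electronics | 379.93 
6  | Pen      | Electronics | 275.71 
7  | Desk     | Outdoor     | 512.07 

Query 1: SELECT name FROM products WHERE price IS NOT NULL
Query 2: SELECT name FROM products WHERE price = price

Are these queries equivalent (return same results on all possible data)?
Yes, equivalent

Both queries return: [('Desk',), ('Keyboard',), ('Lamp',), ('Monitor',), ('Notebook',), ('Pen',)]

Reason: IS NOT NULL vs self-equality (both exclude NULLs)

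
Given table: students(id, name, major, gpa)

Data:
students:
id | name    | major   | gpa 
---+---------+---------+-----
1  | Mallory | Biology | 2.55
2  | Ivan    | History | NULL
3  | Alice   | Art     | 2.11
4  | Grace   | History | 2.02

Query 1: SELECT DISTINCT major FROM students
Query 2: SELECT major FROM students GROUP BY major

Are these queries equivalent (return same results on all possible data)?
Yes, equivalent

Both queries return: [('Art',), ('Biology',), ('History',)]

Reason: Both get unique majors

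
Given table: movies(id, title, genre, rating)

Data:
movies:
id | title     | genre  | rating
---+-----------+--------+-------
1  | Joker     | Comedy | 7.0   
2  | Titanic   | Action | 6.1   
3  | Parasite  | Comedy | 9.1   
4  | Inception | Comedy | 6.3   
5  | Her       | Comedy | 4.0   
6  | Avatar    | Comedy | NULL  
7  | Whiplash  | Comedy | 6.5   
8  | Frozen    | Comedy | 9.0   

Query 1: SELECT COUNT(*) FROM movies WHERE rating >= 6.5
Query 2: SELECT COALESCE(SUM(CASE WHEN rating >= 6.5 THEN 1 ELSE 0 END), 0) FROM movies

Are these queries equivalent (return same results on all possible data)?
Yes, equivalent

Both queries return: [(4,)]

Reason: COUNT with WHERE vs conditional SUM (COALESCE handles empty-table NULL)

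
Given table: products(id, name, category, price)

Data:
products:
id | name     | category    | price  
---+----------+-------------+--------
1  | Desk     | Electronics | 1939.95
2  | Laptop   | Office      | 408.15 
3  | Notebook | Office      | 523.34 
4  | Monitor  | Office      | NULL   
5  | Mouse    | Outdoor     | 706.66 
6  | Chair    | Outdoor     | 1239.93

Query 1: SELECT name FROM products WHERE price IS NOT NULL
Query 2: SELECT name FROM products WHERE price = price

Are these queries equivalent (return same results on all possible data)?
Yes, equivalent

Both queries return: [('Chair',), ('Desk',), ('Laptop',), ('Mouse',), ('Notebook',)]

Reason: IS NOT NULL vs self-equality (both exclude NULLs)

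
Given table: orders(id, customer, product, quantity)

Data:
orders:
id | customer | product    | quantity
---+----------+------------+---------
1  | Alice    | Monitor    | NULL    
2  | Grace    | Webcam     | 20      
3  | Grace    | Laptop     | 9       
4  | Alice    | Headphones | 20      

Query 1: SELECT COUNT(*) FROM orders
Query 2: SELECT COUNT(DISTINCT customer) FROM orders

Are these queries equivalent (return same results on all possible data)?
No, not equivalent

Query 1 returns: [(4,)]
Query 2 returns: [(2,)]

Reason: COUNT(*) counts rows, COUNT(DISTINCT customer) counts unique customers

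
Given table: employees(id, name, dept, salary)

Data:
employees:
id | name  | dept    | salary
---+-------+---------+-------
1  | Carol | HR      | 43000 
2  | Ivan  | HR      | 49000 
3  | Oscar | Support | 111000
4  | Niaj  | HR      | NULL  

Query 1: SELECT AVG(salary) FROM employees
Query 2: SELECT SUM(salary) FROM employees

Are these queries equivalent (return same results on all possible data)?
No, not equivalent

Query 1 returns: [(67666.66666666667,)]
Query 2 returns: [(203000,)]

Reason: AVG vs SUM give different aggregate values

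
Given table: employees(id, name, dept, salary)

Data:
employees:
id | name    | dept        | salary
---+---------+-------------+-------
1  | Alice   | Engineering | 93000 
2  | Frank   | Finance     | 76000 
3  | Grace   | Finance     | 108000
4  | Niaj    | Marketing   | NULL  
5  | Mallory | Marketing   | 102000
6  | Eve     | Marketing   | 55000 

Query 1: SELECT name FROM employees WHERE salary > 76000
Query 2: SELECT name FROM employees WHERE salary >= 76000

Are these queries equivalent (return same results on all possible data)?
No, not equivalent

Query 1 returns: [('Alice',), ('Grace',), ('Mallory',)]
Query 2 returns: [('Alice',), ('Frank',), ('Grace',), ('Mallory',)]

Reason: > vs >= gives different results when salary = 76000 exists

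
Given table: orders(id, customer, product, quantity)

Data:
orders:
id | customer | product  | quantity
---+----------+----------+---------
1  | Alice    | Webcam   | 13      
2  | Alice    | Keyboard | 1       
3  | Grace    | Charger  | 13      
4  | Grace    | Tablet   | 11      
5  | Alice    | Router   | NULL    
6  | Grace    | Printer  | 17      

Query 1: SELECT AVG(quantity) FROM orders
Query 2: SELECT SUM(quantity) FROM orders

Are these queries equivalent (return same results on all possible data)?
No, not equivalent

Query 1 returns: [(11.0,)]
Query 2 returns: [(55,)]

Reason: AVG vs SUM give different aggregate values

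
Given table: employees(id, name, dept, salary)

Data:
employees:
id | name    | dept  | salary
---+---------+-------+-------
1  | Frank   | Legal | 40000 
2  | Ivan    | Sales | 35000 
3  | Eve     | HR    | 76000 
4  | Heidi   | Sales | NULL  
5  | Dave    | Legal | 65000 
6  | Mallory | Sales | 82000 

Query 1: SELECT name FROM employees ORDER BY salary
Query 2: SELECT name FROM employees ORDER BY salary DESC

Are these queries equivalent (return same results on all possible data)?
No, not equivalent

Query 1 returns: [('Heidi',), ('Ivan',), ('Frank',), ('Dave',), ('Eve',), ('Mallory',)]
Query 2 returns: [('Mallory',), ('Eve',), ('Dave',), ('Frank',), ('Ivan',), ('Heidi',)]

Reason: ASC vs DESC gives opposite ordering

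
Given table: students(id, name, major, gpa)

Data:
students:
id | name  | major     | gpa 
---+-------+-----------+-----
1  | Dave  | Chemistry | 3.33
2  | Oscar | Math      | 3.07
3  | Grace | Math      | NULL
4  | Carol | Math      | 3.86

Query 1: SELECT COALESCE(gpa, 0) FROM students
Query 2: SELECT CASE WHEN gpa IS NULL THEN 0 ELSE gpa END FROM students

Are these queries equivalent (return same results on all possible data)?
Yes, equivalent

Both queries return: [(0,), (3.07,), (3.33,), (3.86,)]

Reason: COALESCE vs CASE for NULL handling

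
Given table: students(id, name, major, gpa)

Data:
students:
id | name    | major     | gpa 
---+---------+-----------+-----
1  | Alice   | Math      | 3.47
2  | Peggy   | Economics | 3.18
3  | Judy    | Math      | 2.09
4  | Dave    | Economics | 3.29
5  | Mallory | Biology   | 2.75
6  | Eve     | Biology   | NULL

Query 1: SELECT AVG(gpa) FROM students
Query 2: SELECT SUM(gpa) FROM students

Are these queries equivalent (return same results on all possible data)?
No, not equivalent

Query 1 returns: [(2.9560000000000004,)]
Query 2 returns: [(14.780000000000001,)]

Reason: AVG vs SUM give different aggregate values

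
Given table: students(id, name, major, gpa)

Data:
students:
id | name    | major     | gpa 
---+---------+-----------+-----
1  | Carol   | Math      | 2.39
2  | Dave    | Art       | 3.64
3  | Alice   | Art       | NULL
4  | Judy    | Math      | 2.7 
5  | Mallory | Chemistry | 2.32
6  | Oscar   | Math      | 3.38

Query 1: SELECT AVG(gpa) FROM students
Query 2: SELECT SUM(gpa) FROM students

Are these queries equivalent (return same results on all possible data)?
No, not equivalent

Query 1 returns: [(2.886,)]
Query 2 returns: [(14.43,)]

Reason: AVG vs SUM give different aggregate values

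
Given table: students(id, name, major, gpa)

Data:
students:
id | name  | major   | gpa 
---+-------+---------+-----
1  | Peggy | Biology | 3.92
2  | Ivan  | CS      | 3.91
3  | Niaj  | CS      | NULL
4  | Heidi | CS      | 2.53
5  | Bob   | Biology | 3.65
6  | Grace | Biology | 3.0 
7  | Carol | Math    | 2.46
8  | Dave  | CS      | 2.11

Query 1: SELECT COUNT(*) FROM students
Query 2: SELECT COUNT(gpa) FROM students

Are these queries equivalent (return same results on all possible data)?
No, not equivalent

Query 1 returns: [(8,)]
Query 2 returns: [(7,)]

Reason: COUNT(*) includes NULLs, COUNT(column) excludes them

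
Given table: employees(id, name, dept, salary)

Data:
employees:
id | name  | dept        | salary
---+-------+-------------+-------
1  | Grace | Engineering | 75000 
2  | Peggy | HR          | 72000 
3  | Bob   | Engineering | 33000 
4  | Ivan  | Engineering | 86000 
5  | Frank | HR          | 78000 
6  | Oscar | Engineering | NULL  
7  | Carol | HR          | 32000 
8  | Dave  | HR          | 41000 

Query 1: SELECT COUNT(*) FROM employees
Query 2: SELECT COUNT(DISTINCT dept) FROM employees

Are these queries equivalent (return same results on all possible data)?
No, not equivalent

Query 1 returns: [(8,)]
Query 2 returns: [(2,)]

Reason: COUNT(*) counts rows, COUNT(DISTINCT dept) counts unique depts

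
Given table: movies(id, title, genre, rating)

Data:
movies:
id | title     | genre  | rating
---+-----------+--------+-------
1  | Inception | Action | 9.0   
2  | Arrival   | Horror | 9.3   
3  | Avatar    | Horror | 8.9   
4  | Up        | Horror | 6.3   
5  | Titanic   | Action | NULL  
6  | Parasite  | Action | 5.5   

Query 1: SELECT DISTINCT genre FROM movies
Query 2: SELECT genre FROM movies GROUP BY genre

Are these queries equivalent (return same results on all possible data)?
Yes, equivalent

Both queries return: [('Action',), ('Horror',)]

Reason: Both get unique genres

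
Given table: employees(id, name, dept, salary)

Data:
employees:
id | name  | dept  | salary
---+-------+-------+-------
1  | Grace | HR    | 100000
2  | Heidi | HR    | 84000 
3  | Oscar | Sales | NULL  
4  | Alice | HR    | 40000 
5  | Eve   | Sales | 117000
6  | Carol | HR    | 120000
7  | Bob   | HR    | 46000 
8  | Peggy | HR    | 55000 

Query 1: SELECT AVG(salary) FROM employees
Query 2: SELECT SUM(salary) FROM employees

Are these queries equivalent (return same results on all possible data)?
No, not equivalent

Query 1 returns: [(80285.71428571429,)]
Query 2 returns: [(562000,)]

Reason: AVG vs SUM give different aggregate values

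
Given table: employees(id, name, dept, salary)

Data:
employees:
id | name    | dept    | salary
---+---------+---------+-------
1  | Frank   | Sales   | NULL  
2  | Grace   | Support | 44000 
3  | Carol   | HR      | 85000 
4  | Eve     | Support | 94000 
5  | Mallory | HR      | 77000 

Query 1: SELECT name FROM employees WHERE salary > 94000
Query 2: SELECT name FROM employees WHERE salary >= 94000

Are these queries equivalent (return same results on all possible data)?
No, not equivalent

Query 1 returns: []
Query 2 returns: [('Eve',)]

Reason: > vs >= gives different results when salary = 94000 exists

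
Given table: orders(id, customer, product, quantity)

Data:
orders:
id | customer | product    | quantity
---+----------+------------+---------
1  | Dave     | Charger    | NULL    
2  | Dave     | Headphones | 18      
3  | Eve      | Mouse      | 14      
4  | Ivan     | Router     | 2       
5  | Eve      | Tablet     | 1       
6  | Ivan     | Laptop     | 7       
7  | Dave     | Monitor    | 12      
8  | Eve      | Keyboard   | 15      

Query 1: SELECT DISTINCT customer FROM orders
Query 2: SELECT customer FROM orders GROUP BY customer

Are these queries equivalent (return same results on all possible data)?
Yes, equivalent

Both queries return: [('Dave',), ('Eve',), ('Ivan',)]

Reason: Both get unique customers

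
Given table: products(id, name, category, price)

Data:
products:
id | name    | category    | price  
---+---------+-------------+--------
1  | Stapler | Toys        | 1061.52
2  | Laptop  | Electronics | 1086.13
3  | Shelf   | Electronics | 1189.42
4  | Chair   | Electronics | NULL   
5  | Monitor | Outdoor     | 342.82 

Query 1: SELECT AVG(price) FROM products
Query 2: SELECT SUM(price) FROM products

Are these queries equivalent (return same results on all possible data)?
No, not equivalent

Query 1 returns: [(919.9725000000001,)]
Query 2 returns: [(3679.8900000000003,)]

Reason: AVG vs SUM give different aggregate values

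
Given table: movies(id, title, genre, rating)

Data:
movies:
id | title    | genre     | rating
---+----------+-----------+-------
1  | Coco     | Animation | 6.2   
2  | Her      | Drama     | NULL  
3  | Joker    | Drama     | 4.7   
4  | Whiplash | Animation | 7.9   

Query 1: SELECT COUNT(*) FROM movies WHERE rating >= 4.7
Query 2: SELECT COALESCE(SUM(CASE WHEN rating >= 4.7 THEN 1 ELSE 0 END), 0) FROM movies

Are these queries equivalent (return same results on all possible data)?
Yes, equivalent

Both queries return: [(3,)]

Reason: COUNT with WHERE vs conditional SUM (COALESCE handles empty-table NULL)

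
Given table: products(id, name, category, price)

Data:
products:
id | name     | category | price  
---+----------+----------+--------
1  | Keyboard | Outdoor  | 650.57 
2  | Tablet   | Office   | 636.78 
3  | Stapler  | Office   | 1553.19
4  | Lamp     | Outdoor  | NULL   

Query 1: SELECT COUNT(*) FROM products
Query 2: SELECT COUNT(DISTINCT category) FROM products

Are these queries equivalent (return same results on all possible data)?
No, not equivalent

Query 1 returns: [(4,)]
Query 2 returns: [(2,)]

Reason: COUNT(*) counts rows, COUNT(DISTINCT category) counts unique categorys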